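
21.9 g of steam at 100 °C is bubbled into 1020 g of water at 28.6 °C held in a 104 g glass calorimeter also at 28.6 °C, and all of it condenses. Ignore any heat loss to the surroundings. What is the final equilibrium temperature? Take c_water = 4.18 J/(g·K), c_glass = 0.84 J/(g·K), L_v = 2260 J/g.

T_f ≈ 41.2 °C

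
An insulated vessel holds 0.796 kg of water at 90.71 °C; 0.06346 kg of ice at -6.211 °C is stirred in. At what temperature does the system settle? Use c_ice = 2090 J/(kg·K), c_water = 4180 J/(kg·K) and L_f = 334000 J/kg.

T_f ≈ 77.9 °C

Setting the total heat transfer to zero:
warm ice to 0 °C: 0.06346×2090×(0 − (-6.211)) = 823.77
  melt ice: 0.06346×334000 = 21196
  meltwater 0→T: 0.06346×4180×T = 265.26 T
  water: 3327.3(T − 90.71)
3592.5 T = 301818 − 22019 = 279798
T ≈ 77.88 °C (positive, so assuming full melt was valid).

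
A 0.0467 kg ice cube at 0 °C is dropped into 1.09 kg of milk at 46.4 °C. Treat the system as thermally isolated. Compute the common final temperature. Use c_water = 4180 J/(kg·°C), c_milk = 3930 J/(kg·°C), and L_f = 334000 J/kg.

T_f ≈ 40.9 °C

Energy conservation, ΣQ = 0:
latent heat to melt: 0.0467·334000 = 15598; warm the meltwater: 195.21 T; milk: 4283.7(T − 46.4)
4478.9 T = 198764 − 15598 = 183166
T ≈ 40.90 °C (positive, so assuming full melt was valid).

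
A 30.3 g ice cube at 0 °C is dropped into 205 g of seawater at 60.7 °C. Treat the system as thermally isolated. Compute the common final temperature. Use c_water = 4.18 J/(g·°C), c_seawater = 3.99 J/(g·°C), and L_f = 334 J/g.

Taking heat into each body as positive, Σ m c ΔT = 0:
melt ice: 30.3×334 = 10120; warm the meltwater: 126.65 T; seawater cools: 205×3.99×(T − 60.7) = 817.95(T − 60.7)
944.6 T = 49650 − 10120 = 39529
T ≈ 41.85 °C. Since T > 0 °C, the all-ice-melts assumption holds.

T_f ≈ 41.8 °C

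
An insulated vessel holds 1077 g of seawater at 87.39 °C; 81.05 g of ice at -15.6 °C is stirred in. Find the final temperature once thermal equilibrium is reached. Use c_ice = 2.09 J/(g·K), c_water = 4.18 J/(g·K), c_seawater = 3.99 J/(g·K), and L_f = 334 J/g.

Let T be the final temperature. ΣQ_i = 0:
warm ice to 0 °C: 81.05·2.09·(0 − (-15.6)) = 2642.6
  latent heat to melt: 81.05·334 = 27071
  meltwater 0→T: 81.05·4.18·T = 338.79 T
  seawater: 4297.2(T − 87.39)
4636 T = 375535 − 29713 = 345822
T ≈ 74.59 °C. Since T > 0 °C, the all-ice-melts assumption holds.

T_f ≈ 74.6 °C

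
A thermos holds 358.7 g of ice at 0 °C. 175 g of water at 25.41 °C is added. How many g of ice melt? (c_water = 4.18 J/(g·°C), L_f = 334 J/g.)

m_melted ≈ 55.7 g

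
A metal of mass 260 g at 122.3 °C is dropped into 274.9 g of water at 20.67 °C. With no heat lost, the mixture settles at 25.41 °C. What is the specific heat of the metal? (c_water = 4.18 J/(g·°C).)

Let T be the final temperature. ΣQ_i = 0:
260·c·(25.41 − 122.3) + 274.9·4.18·(25.41 − 20.67) = 0
-25191 c = -5446.6
c = -5446.6/-25191 ≈ 0.2162 J/(g·°C)

c ≈ 0.216 J/(g·°C)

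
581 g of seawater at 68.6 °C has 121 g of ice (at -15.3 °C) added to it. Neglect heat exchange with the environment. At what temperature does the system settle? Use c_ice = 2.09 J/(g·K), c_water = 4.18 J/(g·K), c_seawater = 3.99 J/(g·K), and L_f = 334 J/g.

Energy balance with sensible and latent terms:
warm ice to 0 °C: 121·2.09·(0 − (-15.3)) = 3869.2; latent heat to melt: 121·334 = 40414; meltwater 0→T: 121·4.18·T = 505.78 T; seawater cools: 581·3.99·(T − 68.6) = 2318.2(T − 68.6)
2824 T = 159028 − 44283 = 114745
T ≈ 40.63 °C (positive, so assuming full melt was valid).

T_f ≈ 40.6 °C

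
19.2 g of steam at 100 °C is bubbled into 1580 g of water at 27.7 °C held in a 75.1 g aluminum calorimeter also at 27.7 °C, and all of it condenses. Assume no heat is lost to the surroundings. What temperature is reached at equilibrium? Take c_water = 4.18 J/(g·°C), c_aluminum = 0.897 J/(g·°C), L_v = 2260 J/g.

Net heat exchanged in the isolated system is zero:
condense steam: −19.2·2260 = −43392
  condensed water 100 °C→T: 80.26(T − 100)
  water warms: 1580·4.18·(T − 27.7) = 6604.4(T − 27.7)
  cup: 67.36(T − 27.7)
6752 T = 43392 + 8025.6 + 184808 = 236225
T ≈ 34.99 °C, under the boiling point, so the assumption holds.

T_f ≈ 35.0 °C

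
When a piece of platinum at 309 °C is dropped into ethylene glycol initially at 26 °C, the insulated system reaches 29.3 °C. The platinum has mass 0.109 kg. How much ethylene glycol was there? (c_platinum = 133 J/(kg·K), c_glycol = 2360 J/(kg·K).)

|Q_platinum| = |Q_glycol|:
0.109×133×(309 − 29.3) = m×2360×(29.3 − 26)
7788 m = 4054.8  ⇒  m ≈ 0.5206 kg

m ≈ 0.521 kg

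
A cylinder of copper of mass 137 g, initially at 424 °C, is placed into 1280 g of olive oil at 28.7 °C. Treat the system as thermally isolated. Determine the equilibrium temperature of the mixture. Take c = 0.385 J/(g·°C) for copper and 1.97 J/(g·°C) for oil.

T_f ≈ 36.8 °C

Heat gained plus heat lost sum to zero:
137*0.385*(T − 424) + 1280*1.97*(T − 28.7) = 0
(52.75 + 2521.6) T = 52.75*424 + 2521.6*28.7
T = 94734/2574.3 ≈ 36.80 °C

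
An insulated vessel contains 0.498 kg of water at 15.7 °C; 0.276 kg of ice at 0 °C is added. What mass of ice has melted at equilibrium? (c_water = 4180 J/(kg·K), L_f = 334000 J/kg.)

Heat available from the water dropping to 0 °C: 0.498×4180×15.7 = 32682 J.
Fully melting the ice requires m_ice L_f = 0.276×334000 = 92184 J.
That's not enough to melt it all — equilibrium is at 0 °C with ice remaining.
m_melt = 32682 / L_f = 0.09785 kg.

m_melted ≈ 0.0978 kg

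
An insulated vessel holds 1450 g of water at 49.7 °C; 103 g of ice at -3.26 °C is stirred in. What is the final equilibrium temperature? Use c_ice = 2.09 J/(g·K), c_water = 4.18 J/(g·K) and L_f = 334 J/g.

Let T be the final temperature. ΣQ_i = 0:
ice -3.26→0 °C: 103×2.09×3.26 = 701.78
  melt ice: 103×334 = 34402
  meltwater 0→T: 103×4.18×T = 430.54 T
  water: 6061(T − 49.7)
6491.5 T = 301232 − 35104 = 266128
T ≈ 41.00 °C — above 0 °C, consistent with complete melting.

T_f ≈ 41.0 °C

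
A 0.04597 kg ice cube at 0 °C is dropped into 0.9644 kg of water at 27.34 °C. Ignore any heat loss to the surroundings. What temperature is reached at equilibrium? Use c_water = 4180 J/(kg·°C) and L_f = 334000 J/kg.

T_f ≈ 22.5 °C

Conservation of energy gives ΣQ = 0:
fusion: m_ice L_f = 0.04597×334000 = 15354
  meltwater 0→T: 0.04597×4180×T = 192.15 T
  water cools: 0.9644×4180×(T − 27.34) = 4031.2(T − 27.34)
4223.3 T = 110213 − 15354 = 94859
T ≈ 22.46 °C. Since T > 0 °C, the all-ice-melts assumption holds.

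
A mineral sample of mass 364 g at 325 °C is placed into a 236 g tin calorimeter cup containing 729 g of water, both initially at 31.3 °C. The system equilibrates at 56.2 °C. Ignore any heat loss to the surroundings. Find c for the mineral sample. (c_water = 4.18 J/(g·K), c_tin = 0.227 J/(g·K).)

c ≈ 0.789 J/(g·K)

Let T be the final temperature. ΣQ_i = 0:
364·c·(56.2 − 325) + 729·4.18·(56.2 − 31.3) + 236·0.227·(56.2 − 31.3) = 0
-97843 c = -77210
c = -77210/-97843 ≈ 0.7891 J/(g·K)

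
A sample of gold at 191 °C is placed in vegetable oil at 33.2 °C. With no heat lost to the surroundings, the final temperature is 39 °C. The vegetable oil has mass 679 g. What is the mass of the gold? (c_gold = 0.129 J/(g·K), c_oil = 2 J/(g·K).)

Setting the total heat transfer to zero:
m·0.129·(39 − 191) + 679·2·(39 − 33.2) = 0
-19.61 m = -7876.4
m = -7876.4/-19.61 ≈ 401.7 g

m ≈ 402 g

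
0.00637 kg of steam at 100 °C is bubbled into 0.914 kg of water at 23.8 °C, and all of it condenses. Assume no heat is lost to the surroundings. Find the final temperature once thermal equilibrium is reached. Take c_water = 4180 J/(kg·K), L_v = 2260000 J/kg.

T_f ≈ 28.1 °C

Let T be the final temperature. ΣQ_i = 0:
steam→water at 100 °C releases m L_v = 0.00637×2260000 = 14396
  condensate cools 100→T: 0.00637×4180×(T − 100) = 26.63(T − 100)
  water warms: 0.914×4180×(T − 23.8) = 3820.5(T − 23.8)
3847.1 T = 14396 + 2662.7 + 90928 = 107987
T ≈ 28.07 °C (< 100 °C, so full condensation is consistent).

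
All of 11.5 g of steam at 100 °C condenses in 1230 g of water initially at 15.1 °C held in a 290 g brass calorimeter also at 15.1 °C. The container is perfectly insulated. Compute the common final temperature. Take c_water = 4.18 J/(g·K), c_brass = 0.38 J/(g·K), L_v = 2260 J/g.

T_f ≈ 20.8 °C

Sum of m c ΔT and latent-heat terms is zero:
steam→water at 100 °C releases m L_v = 11.5×2260 = 25990; condensate cools 100→T: 11.5×4.18×(T − 100) = 48.07(T − 100); water warms: 1230×4.18×(T − 15.1) = 5141.4(T − 15.1); cup: 110.2(T − 15.1)
5299.7 T = 25990 + 4807 + 79299 = 110096
T ≈ 20.77 °C — below 100 °C, confirming all the steam condensed.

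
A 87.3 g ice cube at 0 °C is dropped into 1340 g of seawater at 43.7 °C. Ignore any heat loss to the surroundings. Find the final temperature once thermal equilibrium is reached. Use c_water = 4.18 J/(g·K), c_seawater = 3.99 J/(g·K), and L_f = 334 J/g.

Conservation of energy gives ΣQ = 0:
latent heat to melt: 87.3·334 = 29158; warm the meltwater: 364.91 T; seawater cools: 1340·3.99·(T − 43.7) = 5346.6(T − 43.7)
5711.5 T = 233646 − 29158 = 204488
T ≈ 35.80 °C (positive, so assuming full melt was valid).

T_f ≈ 35.8 °C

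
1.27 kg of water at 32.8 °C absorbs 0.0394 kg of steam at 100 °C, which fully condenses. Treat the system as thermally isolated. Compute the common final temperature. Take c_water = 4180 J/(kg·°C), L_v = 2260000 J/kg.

T_f ≈ 51.1 °C

Energy balance with sensible and latent terms:
latent heat released on condensation: 0.0394×2260000 = 89044; condensed water 100 °C→T: 164.69(T − 100); original water: 5308.6(T − 32.8)
5473.3 T = 89044 + 16469 + 174122 = 279635
T ≈ 51.09 °C (< 100 °C, so full condensation is consistent).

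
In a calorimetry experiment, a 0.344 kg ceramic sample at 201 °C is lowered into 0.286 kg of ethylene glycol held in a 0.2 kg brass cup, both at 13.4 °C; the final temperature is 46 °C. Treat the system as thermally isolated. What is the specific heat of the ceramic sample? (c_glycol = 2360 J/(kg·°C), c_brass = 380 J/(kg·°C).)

c ≈ 459 J/(kg·°C)

Setting the total heat transfer to zero:
0.344×c×(46 − 201) + 0.286×2360×(46 − 13.4) + 0.2×380×(46 − 13.4) = 0
-53.32 c = -24481
c = -24481/-53.32 ≈ 459.1 J/(kg·°C)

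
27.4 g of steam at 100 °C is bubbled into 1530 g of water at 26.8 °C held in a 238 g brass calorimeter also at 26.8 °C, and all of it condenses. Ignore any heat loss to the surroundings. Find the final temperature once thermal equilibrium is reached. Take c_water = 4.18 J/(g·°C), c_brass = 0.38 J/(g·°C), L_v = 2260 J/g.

Heat gained plus heat lost sum to zero:
steam→water at 100 °C releases m L_v = 27.4·2260 = 61924
  condensate cools 100→T: 27.4·4.18·(T − 100) = 114.53(T − 100)
  original water: 6395.4(T − 26.8)
  brass cup: 238·0.38·(T − 26.8) = 90.44(T − 26.8)
6600.4 T = 61924 + 11453 + 173821 = 247198
T ≈ 37.45 °C (< 100 °C, so full condensation is consistent).

T_f ≈ 37.5 °C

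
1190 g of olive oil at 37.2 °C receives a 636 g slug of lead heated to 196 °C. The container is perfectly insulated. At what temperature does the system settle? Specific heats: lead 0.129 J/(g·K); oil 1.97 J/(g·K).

Taking heat into each body as positive, Σ m c ΔT = 0:
636×0.129×(T − 196) + 1190×1.97×(T − 37.2) = 0
82.04(T − 196) + 2344.3(T − 37.2) = 0
(82.04 + 2344.3) T = 82.04×196 + 2344.3×37.2
T = 103289/2426.3 ≈ 42.57 °C

T_f ≈ 42.6 °C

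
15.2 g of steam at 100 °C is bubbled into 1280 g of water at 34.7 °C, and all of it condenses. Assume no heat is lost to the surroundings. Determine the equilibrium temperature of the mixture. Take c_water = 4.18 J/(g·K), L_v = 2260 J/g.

Energy balance with sensible and latent terms:
latent heat released on condensation: 15.2×2260 = 34352
  condensate cools 100→T: 15.2×4.18×(T − 100) = 63.54(T − 100)
  original water: 5350.4(T − 34.7)
5413.9 T = 34352 + 6353.6 + 185659 = 226364
T ≈ 41.81 °C, under the boiling point, so the assumption holds.

T_f ≈ 41.8 °C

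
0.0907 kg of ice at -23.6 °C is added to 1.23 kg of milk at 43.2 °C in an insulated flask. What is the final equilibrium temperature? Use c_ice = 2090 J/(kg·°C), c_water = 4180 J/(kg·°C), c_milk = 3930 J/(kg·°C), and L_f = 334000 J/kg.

T_f ≈ 33.4 °C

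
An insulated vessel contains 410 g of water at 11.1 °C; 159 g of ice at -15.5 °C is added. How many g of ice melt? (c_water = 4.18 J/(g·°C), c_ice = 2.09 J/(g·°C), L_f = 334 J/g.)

m_melted ≈ 41.5 g

Cooling the water to 0 °C releases 410·4.18·11.1 = 19023 J.
Of that, 159·2.09·15.5 = 5150.8 J goes to bring the ice to 0 °C, leaving 13872 J.
To melt every bit of ice: 159·334 = 53106 J.
That's not enough to melt it all — equilibrium is at 0 °C with ice remaining.
m_melt = 13872 / L_f = 41.53 g.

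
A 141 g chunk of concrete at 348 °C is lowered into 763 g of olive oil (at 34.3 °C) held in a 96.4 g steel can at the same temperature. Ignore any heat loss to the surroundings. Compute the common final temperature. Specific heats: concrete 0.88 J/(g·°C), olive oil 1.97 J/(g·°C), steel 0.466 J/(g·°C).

Taking heat into each body as positive, Σ m c ΔT = 0:
141*0.88*(T − 348) + 763*1.97*(T − 34.3) + 96.4*0.466*(T − 34.3) = 0
124.08(T − 348) + 1503.1(T − 34.3) + 44.92(T − 34.3) = 0
(124.08 + 1503.1 + 44.92) T = 124.08*348 + 1503.1*34.3 + 44.92*34.3
T = 96277 / 1672.1 = 57.6 °C

T_f ≈ 57.6 °C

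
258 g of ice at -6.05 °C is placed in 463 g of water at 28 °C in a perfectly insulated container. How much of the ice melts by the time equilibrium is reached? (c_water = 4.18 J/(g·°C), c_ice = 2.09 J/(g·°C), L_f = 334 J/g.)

m_melted ≈ 152 g

Heat available from the water dropping to 0 °C: 463×4.18×28 = 54190 J.
Of that, 258×2.09×6.05 = 3262.3 J goes to bring the ice to 0 °C, leaving 50927 J.
To melt every bit of ice: 258×334 = 86172 J.
That's not enough to melt it all — equilibrium is at 0 °C with ice remaining.
Mass melted = 50927/334 ≈ 152.5 g.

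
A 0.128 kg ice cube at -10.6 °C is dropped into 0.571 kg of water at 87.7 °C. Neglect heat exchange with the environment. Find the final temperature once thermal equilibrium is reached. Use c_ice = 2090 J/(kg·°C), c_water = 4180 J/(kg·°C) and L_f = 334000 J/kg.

T_f ≈ 56.0 °C

Energy conservation, ΣQ = 0:
warm ice to 0 °C: 0.128×2090×(0 − (-10.6)) = 2835.7
  fusion: m_ice L_f = 0.128×334000 = 42752
  warm the meltwater: 535.04 T
  water: 2386.8(T − 87.7)
2921.8 T = 209321 − 45588 = 163733
T ≈ 56.04 °C. Since T > 0 °C, the all-ice-melts assumption holds.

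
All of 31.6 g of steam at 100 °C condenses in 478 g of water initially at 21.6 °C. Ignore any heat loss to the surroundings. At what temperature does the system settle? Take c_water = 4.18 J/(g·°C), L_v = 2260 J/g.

T_f ≈ 60.0 °C

Setting the total heat transfer to zero:
latent heat released on condensation: 31.6·2260 = 71416
  condensed water 100 °C→T: 132.09(T − 100)
  water warms: 478·4.18·(T − 21.6) = 1998(T − 21.6)
2130.1 T = 71416 + 13209 + 43158 = 127782
T ≈ 59.99 °C — below 100 °C, confirming all the steam condensed.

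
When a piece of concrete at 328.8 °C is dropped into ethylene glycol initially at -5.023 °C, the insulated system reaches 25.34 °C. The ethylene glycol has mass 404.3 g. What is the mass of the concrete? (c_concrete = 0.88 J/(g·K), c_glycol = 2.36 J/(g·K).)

|Q_concrete| = |Q_glycol|:
m×0.88×(328.8 − 25.34) = 404.3×2.36×(25.34 − (-5.023))
267.04 m = 28971  ⇒  m ≈ 108.5 g

m ≈ 108 g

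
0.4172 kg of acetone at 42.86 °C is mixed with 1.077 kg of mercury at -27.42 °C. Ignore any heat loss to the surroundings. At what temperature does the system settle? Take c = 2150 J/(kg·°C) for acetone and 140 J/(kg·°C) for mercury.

Taking heat into each body as positive, Σ m c ΔT = 0:
0.4172*2150*(T − 42.86) + 1.077*140*(T − (-27.42)) = 0
896.98(T − 42.86) + 150.78(T − (-27.42)) = 0
1047.8 T = 34310
T ≈ 32.75 °C

T_f ≈ 32.7 °C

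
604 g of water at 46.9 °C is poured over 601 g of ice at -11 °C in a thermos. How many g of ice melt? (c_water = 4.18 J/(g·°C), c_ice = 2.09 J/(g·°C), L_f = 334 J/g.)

m_melted ≈ 313 g

Water can give up m c ΔT = 604×4.18×46.9 = 118409 J before reaching 0 °C.
Warming the ice to 0 °C takes 601×2.09×11 = 13817 J, leaving 104592 J for melting.
To melt every bit of ice: 601×334 = 200734 J.
104592 J < 200734 J, so only part of the ice melts and the system sits at 0 °C.
m_melt = 104592 / L_f = 313.2 g.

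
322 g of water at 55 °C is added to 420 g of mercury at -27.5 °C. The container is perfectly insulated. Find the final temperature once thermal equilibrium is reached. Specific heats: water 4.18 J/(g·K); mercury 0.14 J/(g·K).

T_f ≈ 51.5 °C

T_f is the heat-capacity-weighted average of the initial temperatures:
T_f = (1346*55 + 58.8*(-27.5)) / (1346 + 58.8)
    = 72411 / 1404.8 ≈ 51.55 °C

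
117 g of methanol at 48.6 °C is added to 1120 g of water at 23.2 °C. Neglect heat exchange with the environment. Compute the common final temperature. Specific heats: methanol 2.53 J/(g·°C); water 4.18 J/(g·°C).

T_f ≈ 24.7 °C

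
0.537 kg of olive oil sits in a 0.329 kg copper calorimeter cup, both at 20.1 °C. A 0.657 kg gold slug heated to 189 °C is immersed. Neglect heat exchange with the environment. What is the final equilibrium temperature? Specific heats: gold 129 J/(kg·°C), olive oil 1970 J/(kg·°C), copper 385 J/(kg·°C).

T_f ≈ 31.4 °C

Let T be the final temperature. ΣQ_i = 0:
0.657·129·(T − 189) + 0.537·1970·(T − 20.1) + 0.329·385·(T − 20.1) = 0
84.75(T − 189) + 1057.9(T − 20.1) + 126.67(T − 20.1) = 0
1269.3 T = 39828
T = 39828 / 1269.3 = 31.4 °C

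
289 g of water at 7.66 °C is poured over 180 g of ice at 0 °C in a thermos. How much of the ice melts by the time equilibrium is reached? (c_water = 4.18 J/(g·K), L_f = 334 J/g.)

m_melted ≈ 27.7 g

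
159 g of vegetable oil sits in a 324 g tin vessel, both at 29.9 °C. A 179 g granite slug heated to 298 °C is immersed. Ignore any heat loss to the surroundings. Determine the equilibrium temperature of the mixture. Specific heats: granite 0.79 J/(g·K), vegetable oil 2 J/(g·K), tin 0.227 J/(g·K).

Setting the total heat transfer to zero:
179×0.79×(T − 298) + 159×2×(T − 29.9) + 324×0.227×(T − 29.9) = 0
141.41(T − 298) + 318(T − 29.9) + 73.55(T − 29.9) = 0
532.96 T = 53847
T = 53847 / 532.96 = 101 °C

T_f ≈ 101.0 °C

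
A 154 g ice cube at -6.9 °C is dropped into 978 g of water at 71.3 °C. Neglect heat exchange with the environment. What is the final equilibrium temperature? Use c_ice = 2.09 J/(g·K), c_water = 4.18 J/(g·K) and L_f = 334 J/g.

T_f ≈ 50.3 °C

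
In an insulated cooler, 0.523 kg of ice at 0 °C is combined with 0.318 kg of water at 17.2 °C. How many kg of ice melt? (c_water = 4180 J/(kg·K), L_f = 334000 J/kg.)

m_melted ≈ 0.0685 kg

Cooling the water to 0 °C releases 0.318·4180·17.2 = 22863 J.
Melting all 0.523 kg of ice would need 0.523·334000 = 174682 J.
22863 J < 174682 J, so only part of the ice melts and the system sits at 0 °C.
Mass melted = 22863/334000 ≈ 0.06845 kg.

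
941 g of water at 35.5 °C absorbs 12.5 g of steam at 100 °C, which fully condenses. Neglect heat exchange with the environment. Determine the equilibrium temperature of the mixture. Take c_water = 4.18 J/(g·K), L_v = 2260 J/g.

Net heat exchanged in the isolated system is zero:
latent heat released on condensation: 12.5×2260 = 28250; condensed water 100 °C→T: 52.25(T − 100); original water: 3933.4(T − 35.5)
3985.6 T = 28250 + 5225 + 139635 = 173110
T ≈ 43.43 °C — below 100 °C, confirming all the steam condensed.

T_f ≈ 43.4 °C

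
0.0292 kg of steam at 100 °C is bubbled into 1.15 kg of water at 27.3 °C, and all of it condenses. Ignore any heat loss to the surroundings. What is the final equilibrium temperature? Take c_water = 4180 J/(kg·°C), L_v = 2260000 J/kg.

T_f ≈ 42.5 °C

Let T be the final temperature. ΣQ_i = 0:
condense steam: −0.0292×2260000 = −65992
  condensed water 100 °C→T: 122.06(T − 100)
  water warms: 1.15×4180×(T − 27.3) = 4807(T − 27.3)
4929.1 T = 65992 + 12206 + 131231 = 209429
T ≈ 42.49 °C (< 100 °C, so full condensation is consistent).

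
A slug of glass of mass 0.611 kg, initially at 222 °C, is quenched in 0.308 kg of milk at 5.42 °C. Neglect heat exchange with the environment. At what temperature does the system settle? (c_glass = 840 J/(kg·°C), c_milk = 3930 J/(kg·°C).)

T_f ≈ 69.9 °C

With ΣQ=0 the equilibrium temperature is the m·c-weighted mean:
T_f = (513.24*222 + 1210.4*5.42) / (513.24 + 1210.4)
    = 120500 / 1723.7 ≈ 69.91 °C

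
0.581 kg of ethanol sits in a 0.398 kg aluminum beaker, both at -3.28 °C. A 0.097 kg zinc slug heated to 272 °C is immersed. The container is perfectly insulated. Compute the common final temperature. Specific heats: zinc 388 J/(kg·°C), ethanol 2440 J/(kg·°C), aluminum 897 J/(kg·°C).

T_f = Σ m_i c_i T_i / Σ m_i c_i:
T_f = (37.64*272 + 1417.6*(-3.28) + 357.01*(-3.28)) / (37.64 + 1417.6 + 357.01)
    = 4416.2 / 1812.3 ≈ 2.44 °C

T_f ≈ 2.4 °C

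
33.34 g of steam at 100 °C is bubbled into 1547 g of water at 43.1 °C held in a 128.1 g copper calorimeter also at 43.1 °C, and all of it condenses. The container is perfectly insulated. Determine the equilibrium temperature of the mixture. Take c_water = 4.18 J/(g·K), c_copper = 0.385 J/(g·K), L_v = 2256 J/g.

T_f ≈ 55.6 °C

Net heat exchanged in the isolated system is zero:
steam→water at 100 °C releases m L_v = 33.34×2256 = 75215; condensate cools 100→T: 33.34×4.18×(T − 100) = 139.36(T − 100); water warms: 1547×4.18×(T − 43.1) = 6466.5(T − 43.1); cup: 49.32(T − 43.1)
6655.1 T = 75215 + 13936 + 280830 = 369981
T ≈ 55.59 °C, under the boiling point, so the assumption holds.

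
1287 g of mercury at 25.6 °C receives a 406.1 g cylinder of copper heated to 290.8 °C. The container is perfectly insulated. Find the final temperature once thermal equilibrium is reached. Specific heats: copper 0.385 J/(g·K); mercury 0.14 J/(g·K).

T_f ≈ 148.8 °C

Set heat shed by the hot body equal to heat absorbed by the cold body:
406.1·0.385·(290.8 − T) = 1287·0.14·(T − 25.6)
156.35(290.8 − T) = 180.18(T − 25.6)
336.53 T = 50079  ⇒  T ≈ 148.81 °C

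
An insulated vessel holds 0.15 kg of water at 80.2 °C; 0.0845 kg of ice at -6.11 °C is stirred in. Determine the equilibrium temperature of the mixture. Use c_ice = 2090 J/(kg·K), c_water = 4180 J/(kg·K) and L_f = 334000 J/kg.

Let T be the final temperature. ΣQ_i = 0:
warm ice to 0 °C: 0.0845·2090·(0 − (-6.11)) = 1079.1; melt ice: 0.0845·334000 = 28223; warm the meltwater: 353.21 T; water: 627(T − 80.2)
980.21 T = 50285 − 29302 = 20983
T ≈ 21.41 °C — above 0 °C, consistent with complete melting.

T_f ≈ 21.4 °C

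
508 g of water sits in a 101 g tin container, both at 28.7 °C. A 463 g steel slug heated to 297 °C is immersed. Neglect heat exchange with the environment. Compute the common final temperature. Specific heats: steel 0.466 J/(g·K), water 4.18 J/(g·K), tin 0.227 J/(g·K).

Net heat exchanged in the isolated system is zero:
463*0.466*(T − 297) + 508*4.18*(T − 28.7) + 101*0.227*(T − 28.7) = 0
215.76(T − 297) + 2123.4(T − 28.7) + 22.93(T − 28.7) = 0
(215.76 + 2123.4 + 22.93) T = 215.76*297 + 2123.4*28.7 + 22.93*28.7
T = 125681/2362.1 ≈ 53.21 °C

T_f ≈ 53.2 °C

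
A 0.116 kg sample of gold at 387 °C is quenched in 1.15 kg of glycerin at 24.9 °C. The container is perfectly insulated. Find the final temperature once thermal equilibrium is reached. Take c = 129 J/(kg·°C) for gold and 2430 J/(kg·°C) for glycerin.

Energy conservation, ΣQ = 0:
0.116×129×(T − 387) + 1.15×2430×(T − 24.9) = 0
2809.5 T = 75374
T = 75374 / 2809.5 = 26.8 °C

T_f ≈ 26.8 °C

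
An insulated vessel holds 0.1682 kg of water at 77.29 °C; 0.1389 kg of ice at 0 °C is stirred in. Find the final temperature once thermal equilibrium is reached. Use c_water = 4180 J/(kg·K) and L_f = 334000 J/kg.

T_f ≈ 6.2 °C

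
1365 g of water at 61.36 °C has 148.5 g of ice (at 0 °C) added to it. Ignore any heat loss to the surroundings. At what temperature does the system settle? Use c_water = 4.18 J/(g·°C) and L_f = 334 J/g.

T_f ≈ 47.5 °C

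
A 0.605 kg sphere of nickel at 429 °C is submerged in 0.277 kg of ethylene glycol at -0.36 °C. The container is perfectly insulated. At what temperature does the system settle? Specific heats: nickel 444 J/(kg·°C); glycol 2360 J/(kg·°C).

T_f ≈ 124.7 °C

Set heat shed by the hot body equal to heat absorbed by the cold body:
0.605·444·(429 − T) = 0.277·2360·(T − (-0.36))
268.62(429 − T) = 653.72(T − (-0.36))
922.34 T = 115003  ⇒  T ≈ 124.69 °C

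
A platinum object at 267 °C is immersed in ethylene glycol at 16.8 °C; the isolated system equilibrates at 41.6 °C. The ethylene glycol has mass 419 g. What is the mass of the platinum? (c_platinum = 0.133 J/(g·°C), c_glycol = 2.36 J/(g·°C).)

m ≈ 818 g

|Q_platinum| = |Q_glycol|:
m·0.133·(267 − 41.6) = 419·2.36·(41.6 − 16.8)
29.98 m = 24523  ⇒  m ≈ 818 g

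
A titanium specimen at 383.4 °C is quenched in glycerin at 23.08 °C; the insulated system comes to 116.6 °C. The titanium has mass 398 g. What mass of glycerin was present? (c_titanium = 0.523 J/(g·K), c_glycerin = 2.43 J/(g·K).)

Heat lost by the titanium = heat gained by the glycerin:
398·0.523·(383.4 − 116.6) = m·2.43·(116.6 − 23.08)
227.25 m = 55535  ⇒  m ≈ 244.4 g

m ≈ 244 g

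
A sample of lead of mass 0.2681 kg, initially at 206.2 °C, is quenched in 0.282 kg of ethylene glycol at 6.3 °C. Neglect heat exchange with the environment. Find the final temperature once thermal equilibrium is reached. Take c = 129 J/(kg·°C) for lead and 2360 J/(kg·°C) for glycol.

Heat gained plus heat lost sum to zero:
0.2681*129*(T − 206.2) + 0.282*2360*(T − 6.3) = 0
34.58(T − 206.2) + 665.52(T − 6.3) = 0
700.1 T = 11324
T = 11324 / 700.1 = 16.2 °C

T_f ≈ 16.2 °C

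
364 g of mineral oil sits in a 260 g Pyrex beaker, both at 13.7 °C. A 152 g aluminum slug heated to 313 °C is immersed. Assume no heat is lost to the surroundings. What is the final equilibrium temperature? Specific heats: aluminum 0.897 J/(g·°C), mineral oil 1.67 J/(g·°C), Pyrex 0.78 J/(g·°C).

Taking heat into each body as positive, Σ m c ΔT = 0:
152·0.897·(T − 313) + 364·1.67·(T − 13.7) + 260·0.78·(T − 13.7) = 0
136.34(T − 313) + 607.88(T − 13.7) + 202.8(T − 13.7) = 0
947.02 T = 53782
T ≈ 56.79 °C

T_f ≈ 56.8 °C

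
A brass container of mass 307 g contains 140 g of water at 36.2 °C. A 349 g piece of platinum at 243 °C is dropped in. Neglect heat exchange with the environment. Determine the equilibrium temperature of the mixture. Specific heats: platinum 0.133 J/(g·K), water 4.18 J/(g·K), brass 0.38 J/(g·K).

T_f ≈ 49.0 °C

With ΣQ=0 the equilibrium temperature is the m·c-weighted mean:
T_f = (46.42×243 + 585.2×36.2 + 116.66×36.2) / (46.42 + 585.2 + 116.66)
    = 36687 / 748.28 ≈ 49.03 °C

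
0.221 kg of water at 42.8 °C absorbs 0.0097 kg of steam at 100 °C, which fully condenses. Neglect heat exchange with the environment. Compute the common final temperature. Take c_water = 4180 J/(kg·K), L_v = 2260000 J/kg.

T_f ≈ 67.9 °C

Let T be the final temperature. ΣQ_i = 0:
latent heat released on condensation: 0.0097·2260000 = 21922
  condensate cools 100→T: 0.0097·4180·(T − 100) = 40.55(T − 100)
  original water: 923.78(T − 42.8)
964.33 T = 21922 + 4054.6 + 39538 = 65514
T ≈ 67.94 °C (< 100 °C, so full condensation is consistent).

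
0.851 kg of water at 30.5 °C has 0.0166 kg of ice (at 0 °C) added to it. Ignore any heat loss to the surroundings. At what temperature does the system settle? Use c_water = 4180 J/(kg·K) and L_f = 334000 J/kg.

T_f ≈ 28.4 °C

Energy conservation, ΣQ = 0:
latent heat to melt: 0.0166×334000 = 5544.4; warm the meltwater: 69.39 T; water cools: 0.851×4180×(T − 30.5) = 3557.2(T − 30.5)
3626.6 T = 108494 − 5544.4 = 102950
T ≈ 28.39 °C (positive, so assuming full melt was valid).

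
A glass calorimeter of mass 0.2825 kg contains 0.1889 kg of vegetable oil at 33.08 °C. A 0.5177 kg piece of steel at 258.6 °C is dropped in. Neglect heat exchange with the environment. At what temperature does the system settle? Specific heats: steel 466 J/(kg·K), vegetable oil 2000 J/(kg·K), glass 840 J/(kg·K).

T_f ≈ 96.6 °C

T_f = Σ m_i c_i T_i / Σ m_i c_i:
T_f = (241.25*258.6 + 377.8*33.08 + 237.3*33.08) / (241.25 + 377.8 + 237.3)
    = 82734 / 856.35 ≈ 96.61 °C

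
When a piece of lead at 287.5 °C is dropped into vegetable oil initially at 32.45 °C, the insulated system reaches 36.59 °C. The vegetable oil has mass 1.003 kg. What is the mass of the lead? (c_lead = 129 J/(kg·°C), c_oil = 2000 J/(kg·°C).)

Heat lost by the lead = heat gained by the oil:
m×129×(287.5 − 36.59) = 1.003×2000×(36.59 − 32.45)
32367 m = 8304.8  ⇒  m ≈ 0.2566 kg

m ≈ 0.257 kg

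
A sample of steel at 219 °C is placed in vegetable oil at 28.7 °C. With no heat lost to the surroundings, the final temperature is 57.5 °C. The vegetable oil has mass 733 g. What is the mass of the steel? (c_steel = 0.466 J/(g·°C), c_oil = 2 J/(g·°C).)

m ≈ 561 g

Heat lost by the steel = heat gained by the oil:
m·0.466·(219 − 57.5) = 733·2·(57.5 − 28.7)
75.26 m = 42221  ⇒  m ≈ 561 g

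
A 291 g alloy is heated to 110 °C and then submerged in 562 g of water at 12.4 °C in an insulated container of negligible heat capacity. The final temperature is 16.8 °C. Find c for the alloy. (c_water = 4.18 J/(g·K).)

c ≈ 0.381 J/(g·K)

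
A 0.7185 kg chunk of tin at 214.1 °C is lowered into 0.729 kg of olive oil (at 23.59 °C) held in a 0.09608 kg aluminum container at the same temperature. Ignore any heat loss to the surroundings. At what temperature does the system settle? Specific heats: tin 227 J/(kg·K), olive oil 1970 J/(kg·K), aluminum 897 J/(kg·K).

With ΣQ=0 the equilibrium temperature is the m·c-weighted mean:
T_f = (163.1*214.1 + 1436.1*23.59 + 86.18*23.59) / (163.1 + 1436.1 + 86.18)
    = 70831 / 1685.4 ≈ 42.03 °C

T_f ≈ 42.0 °C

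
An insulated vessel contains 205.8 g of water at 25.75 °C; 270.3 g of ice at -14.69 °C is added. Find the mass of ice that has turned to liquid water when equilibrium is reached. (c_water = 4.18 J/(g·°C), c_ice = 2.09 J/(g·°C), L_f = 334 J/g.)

m_melted ≈ 41.5 g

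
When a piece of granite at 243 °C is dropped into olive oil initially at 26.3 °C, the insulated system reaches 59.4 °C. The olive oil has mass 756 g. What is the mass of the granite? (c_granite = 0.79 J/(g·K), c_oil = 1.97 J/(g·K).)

Heat lost by the granite = heat gained by the oil:
m×0.79×(243 − 59.4) = 756×1.97×(59.4 − 26.3)
145.04 m = 49296  ⇒  m ≈ 339.9 g

m ≈ 340 g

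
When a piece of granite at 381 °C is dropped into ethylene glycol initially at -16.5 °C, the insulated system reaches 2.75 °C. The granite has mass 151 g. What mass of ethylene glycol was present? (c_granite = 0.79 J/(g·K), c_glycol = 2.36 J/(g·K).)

Heat lost by the granite = heat gained by the glycol:
151·0.79·(381 − 2.75) = m·2.36·(2.75 − (-16.5))
45.43 m = 45121  ⇒  m ≈ 993.2 g

m ≈ 993 g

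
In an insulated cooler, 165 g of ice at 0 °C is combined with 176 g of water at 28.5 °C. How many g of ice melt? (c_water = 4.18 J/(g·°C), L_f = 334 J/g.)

Water can give up m c ΔT = 176×4.18×28.5 = 20967 J before reaching 0 °C.
Melting all 165 g of ice would need 165×334 = 55110 J.
Since 20967 < 55110 J, not all the ice melts; equilibrium is at 0 °C.
m_melted×334 = 20967  ⇒  m_melted ≈ 62.78 g.

m_melted ≈ 62.8 g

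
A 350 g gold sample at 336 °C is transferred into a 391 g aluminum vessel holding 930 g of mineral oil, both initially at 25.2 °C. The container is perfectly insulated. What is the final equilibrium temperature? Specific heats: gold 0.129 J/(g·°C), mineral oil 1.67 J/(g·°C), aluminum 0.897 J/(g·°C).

T_f ≈ 32.4 °C

Heat gained plus heat lost sum to zero:
350*0.129*(T − 336) + 930*1.67*(T − 25.2) + 391*0.897*(T − 25.2) = 0
45.15(T − 336) + 1553.1(T − 25.2) + 350.73(T − 25.2) = 0
1949 T = 63147
T ≈ 32.40 °C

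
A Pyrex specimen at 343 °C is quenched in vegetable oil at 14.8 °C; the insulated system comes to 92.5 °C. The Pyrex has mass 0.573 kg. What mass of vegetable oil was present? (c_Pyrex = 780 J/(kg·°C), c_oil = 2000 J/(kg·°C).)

m ≈ 0.72 kg

Net heat exchanged in the isolated system is zero:
0.573·780·(92.5 − 343) + m·2000·(92.5 − 14.8) = 0
155400 m = 111958
m = 111958/155400 ≈ 0.7205 kg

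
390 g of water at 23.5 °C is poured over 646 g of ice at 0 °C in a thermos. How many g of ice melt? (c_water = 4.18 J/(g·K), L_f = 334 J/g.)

Heat available from the water dropping to 0 °C: 390·4.18·23.5 = 38310 J.
Melting all 646 g of ice would need 646·334 = 215764 J.
That's not enough to melt it all — equilibrium is at 0 °C with ice remaining.
m_melt = 38310 / L_f = 114.7 g.

m_melted ≈ 115 g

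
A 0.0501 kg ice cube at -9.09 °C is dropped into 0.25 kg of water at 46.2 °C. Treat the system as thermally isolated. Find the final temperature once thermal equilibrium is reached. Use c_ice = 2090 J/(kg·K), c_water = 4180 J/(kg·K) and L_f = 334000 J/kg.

Energy conservation, ΣQ = 0:
ice -9.09→0 °C: 0.0501×2090×9.09 = 951.8
  melt ice: 0.0501×334000 = 16733
  warm the meltwater: 209.42 T
  water cools: 0.25×4180×(T − 46.2) = 1045(T − 46.2)
1254.4 T = 48279 − 17685 = 30594
T ≈ 24.39 °C — above 0 °C, consistent with complete melting.

T_f ≈ 24.4 °C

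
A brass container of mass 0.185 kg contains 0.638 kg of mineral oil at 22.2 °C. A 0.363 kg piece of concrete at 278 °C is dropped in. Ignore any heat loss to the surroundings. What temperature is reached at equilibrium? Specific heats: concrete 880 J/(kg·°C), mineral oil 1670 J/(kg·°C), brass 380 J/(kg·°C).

T_f is the heat-capacity-weighted average of the initial temperatures:
T_f = (319.44×278 + 1065.5×22.2 + 70.3×22.2) / (319.44 + 1065.5 + 70.3)
    = 114018 / 1455.2 ≈ 78.35 °C

T_f ≈ 78.4 °C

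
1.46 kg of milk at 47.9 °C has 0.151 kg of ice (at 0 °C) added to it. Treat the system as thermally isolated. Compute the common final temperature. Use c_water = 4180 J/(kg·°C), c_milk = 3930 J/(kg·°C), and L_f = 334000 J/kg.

Sum of m c ΔT and latent-heat terms is zero:
fusion: m_ice L_f = 0.151×334000 = 50434
  warm the meltwater: 631.18 T
  milk cools: 1.46×3930×(T − 47.9) = 5737.8(T − 47.9)
6369 T = 274841 − 50434 = 224407
T ≈ 35.23 °C (positive, so assuming full melt was valid).

T_f ≈ 35.2 °C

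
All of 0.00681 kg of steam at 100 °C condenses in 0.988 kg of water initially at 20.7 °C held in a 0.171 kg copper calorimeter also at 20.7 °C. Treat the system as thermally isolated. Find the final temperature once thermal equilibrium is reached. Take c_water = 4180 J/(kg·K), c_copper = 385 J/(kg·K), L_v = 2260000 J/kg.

Energy balance with sensible and latent terms:
condense steam: −0.00681×2260000 = −15391; condensate cools 100→T: 0.00681×4180×(T − 100) = 28.47(T − 100); original water: 4129.8(T − 20.7); copper cup: 0.171×385×(T − 20.7) = 65.84(T − 20.7)
4224.1 T = 15391 + 2846.6 + 86850 = 105088
T ≈ 24.88 °C (< 100 °C, so full condensation is consistent).

T_f ≈ 24.9 °C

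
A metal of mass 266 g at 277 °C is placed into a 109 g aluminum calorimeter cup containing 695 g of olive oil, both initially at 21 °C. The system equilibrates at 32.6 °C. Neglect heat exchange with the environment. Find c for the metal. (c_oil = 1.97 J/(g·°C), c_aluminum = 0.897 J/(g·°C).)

Heat gained plus heat lost sum to zero:
266·c·(32.6 − 277) + 695·1.97·(32.6 − 21) + 109·0.897·(32.6 − 21) = 0
-65010 c = -17016
c = -17016/-65010 ≈ 0.2617 J/(g·°C)

c ≈ 0.262 J/(g·°C)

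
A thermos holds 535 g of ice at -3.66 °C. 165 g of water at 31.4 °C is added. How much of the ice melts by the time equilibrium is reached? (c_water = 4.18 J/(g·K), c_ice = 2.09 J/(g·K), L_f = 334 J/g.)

Water can give up m c ΔT = 165·4.18·31.4 = 21657 J before reaching 0 °C.
Warming the ice to 0 °C takes 535·2.09·3.66 = 4092.4 J, leaving 17564 J for melting.
Melting all 535 g of ice would need 535·334 = 178690 J.
That's not enough to melt it all — equilibrium is at 0 °C with ice remaining.
Mass melted = 17564/334 ≈ 52.59 g.

m_melted ≈ 52.6 g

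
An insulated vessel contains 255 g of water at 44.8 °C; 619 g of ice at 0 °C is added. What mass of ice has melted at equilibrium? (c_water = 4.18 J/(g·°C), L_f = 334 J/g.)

Water can give up m c ΔT = 255×4.18×44.8 = 47752 J before reaching 0 °C.
Melting all 619 g of ice would need 619×334 = 206746 J.
That's not enough to melt it all — equilibrium is at 0 °C with ice remaining.
m_melted×334 = 47752  ⇒  m_melted ≈ 143 g.

m_melted ≈ 143 g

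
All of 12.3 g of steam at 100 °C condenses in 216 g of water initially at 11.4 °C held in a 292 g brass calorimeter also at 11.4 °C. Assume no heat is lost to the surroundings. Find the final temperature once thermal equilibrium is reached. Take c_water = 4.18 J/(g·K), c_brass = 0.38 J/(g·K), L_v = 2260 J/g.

T_f ≈ 41.8 °C

Heat gained plus heat lost sum to zero:
condense steam: −12.3·2260 = −27798
  condensate cools 100→T: 12.3·4.18·(T − 100) = 51.41(T − 100)
  water warms: 216·4.18·(T − 11.4) = 902.88(T − 11.4)
  brass cup: 292·0.38·(T − 11.4) = 110.96(T − 11.4)
1065.3 T = 27798 + 5141.4 + 11558 = 44497
T ≈ 41.77 °C — below 100 °C, confirming all the steam condensed.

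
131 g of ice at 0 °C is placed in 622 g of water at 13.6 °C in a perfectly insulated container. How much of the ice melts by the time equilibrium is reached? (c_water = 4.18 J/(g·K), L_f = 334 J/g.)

Cooling the water to 0 °C releases 622×4.18×13.6 = 35359 J.
Fully melting the ice requires m_ice L_f = 131×334 = 43754 J.
That's not enough to melt it all — equilibrium is at 0 °C with ice remaining.
Mass melted = 35359/334 ≈ 105.9 g.

m_melted ≈ 106 g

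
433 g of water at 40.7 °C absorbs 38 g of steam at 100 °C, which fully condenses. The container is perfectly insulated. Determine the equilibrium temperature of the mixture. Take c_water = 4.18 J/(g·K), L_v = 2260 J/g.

Sum of m c ΔT and latent-heat terms is zero:
steam→water at 100 °C releases m L_v = 38·2260 = 85880
  condensed water 100 °C→T: 158.84(T − 100)
  original water: 1809.9(T − 40.7)
1968.8 T = 85880 + 15884 + 73665 = 175429
T ≈ 89.11 °C, under the boiling point, so the assumption holds.

T_f ≈ 89.1 °C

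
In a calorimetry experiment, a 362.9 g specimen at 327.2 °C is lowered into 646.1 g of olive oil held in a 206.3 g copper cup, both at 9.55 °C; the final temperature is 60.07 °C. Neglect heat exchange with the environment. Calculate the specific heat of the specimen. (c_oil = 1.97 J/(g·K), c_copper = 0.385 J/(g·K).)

c ≈ 0.705 J/(g·K)

Let T be the final temperature. ΣQ_i = 0:
362.9·c·(60.07 − 327.2) + 646.1·1.97·(60.07 − 9.55) + 206.3·0.385·(60.07 − 9.55) = 0
-96941 c = -68315
c = -68315/-96941 ≈ 0.7047 J/(g·K)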